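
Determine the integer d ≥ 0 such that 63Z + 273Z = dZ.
In the PID Z, (a, b) is generated by gcd(a, b). Compute gcd(273, 63) with the extended Euclidean algorithm, tracking rows (r, s, t) with s·273 + t·63 = r:
  row A: (273, 1, 0)   [1·273 + 0·63 = 273]
  row B: (63, 0, 1)   [0·273 + 1·63 = 63]
  273 = 4·63 + 21   → row C = row A − 4·row B = (21, 1, −4)   [check: 1·273 − 4·63 = 21]
  63 = 3·21 + 0   → remainder 0, stop. gcd = 21 (last nonzero row C).
So gcd(63, 273) = 21, with Bézout identity 1·273 − 4·63 = 21. Containment (⊇): the Bézout identity exhibits 21 as an element of (63, 273), giving (21) ⊆ (63, 273). Containment (⊆): since 21 | 63 and 21 | 273 (63 = 21·3, 273 = 21·13), every Z-linear combination of 63 and 273 is divisible by 21, so (63, 273) ⊆ (21). Therefore (63, 273) = (21), d = 21.

Final answer: (63, 273) = (21); d = 21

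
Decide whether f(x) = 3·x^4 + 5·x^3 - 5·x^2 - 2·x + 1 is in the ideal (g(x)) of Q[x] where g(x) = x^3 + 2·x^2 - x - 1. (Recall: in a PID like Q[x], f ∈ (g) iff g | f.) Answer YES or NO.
YES

In Q[x] the ideal (g) consists of all multiples of g, so f ∈ (g) iff g | f, i.e. iff the remainder of f on division by g is 0. Divide f by g (g is monic, so eliminate the leading term of the running remainder at each step):
  leading term 3·x^4: subtract (3·x)·g(x) = 3·x^4 + 6·x^3 - 3·x^2 - 3·x, leaving -x^3 - 2·x^2 + x + 1
  leading term -x^3: subtract (-1)·g(x) = -x^3 - 2·x^2 + x + 1, leaving 0
The remainder is 0, so f(x) = g(x) · h(x) with h(x) = 3·x - 1. Hence g | f, i.e. f ∈ (g).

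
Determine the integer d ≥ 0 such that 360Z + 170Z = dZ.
In the PID Z, (a, b) is generated by gcd(a, b). Compute gcd(360, 170) with the extended Euclidean algorithm, tracking rows (r, s, t) with s·360 + t·170 = r:
  row A: (360, 1, 0)   [1·360 + 0·170 = 360]
  row B: (170, 0, 1)   [0·360 + 1·170 = 170]
  360 = 2·170 + 20   → row C = row A − 2·row B = (20, 1, −2)   [check: 1·360 − 2·170 = 20]
  170 = 8·20 + 10   → row D = row B − 8·row C = (10, −8, 17)   [check: −8·360 + 17·170 = 10]
  20 = 2·10 + 0   → remainder 0, stop. gcd = 10 (last nonzero row D).
So gcd(360, 170) = 10, with Bézout identity −8·360 + 17·170 = 10. Containment (⊇): the Bézout identity exhibits 10 as an element of (360, 170), giving (10) ⊆ (360, 170). Containment (⊆): since 10 | 360 and 10 | 170 (360 = 10·36, 170 = 10·17), every Z-linear combination of 360 and 170 is divisible by 10, so (360, 170) ⊆ (10). Therefore (360, 170) = (10), d = 10.

Final answer: (360, 170) = (10); d = 10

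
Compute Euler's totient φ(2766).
φ(2766) = 920

φ is multiplicative, with φ(p^e) = p^e − p^(e−1). Factorise 2766 = 2 · 3 · 461. Then
  φ(2766) = (2 − 1) · (3 − 1) · (461 − 1) = 1 · 2 · 460 = 920.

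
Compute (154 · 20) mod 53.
6

Reduce the factors first: 154 ≡ 48 (mod 53), so 154 · 20 ≡ 48 · 20 (mod 53). 48 · 20 = 960. Dividing by 53: 960 = 18·53 + 6. So (154 · 20) mod 53 = 6.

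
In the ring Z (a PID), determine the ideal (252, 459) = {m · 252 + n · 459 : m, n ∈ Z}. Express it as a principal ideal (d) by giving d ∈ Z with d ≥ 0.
(252, 459) = (9); d = 9

In the PID Z, (a, b) is generated by gcd(a, b). Compute gcd(459, 252) with the extended Euclidean algorithm, tracking rows (r, s, t) with s·459 + t·252 = r:
  row A: (459, 1, 0)   [1·459 + 0·252 = 459]
  row B: (252, 0, 1)   [0·459 + 1·252 = 252]
  459 = 1·252 + 207   → row C = row A − 1·row B = (207, 1, −1)   [check: 1·459 − 1·252 = 207]
  252 = 1·207 + 45   → row D = row B − 1·row C = (45, −1, 2)   [check: −1·459 + 2·252 = 45]
  207 = 4·45 + 27   → row E = row C − 4·row D = (27, 5, −9)   [check: 5·459 − 9·252 = 27]
  45 = 1·27 + 18   → row F = row D − 1·row E = (18, −6, 11)   [check: −6·459 + 11·252 = 18]
  27 = 1·18 + 9   → row G = row E − 1·row F = (9, 11, −20)   [check: 11·459 − 20·252 = 9]
  18 = 2·9 + 0   → remainder 0, stop. gcd = 9 (last nonzero row G).
So gcd(252, 459) = 9, with Bézout identity 11·459 − 20·252 = 9. Containment (⊇): the Bézout identity exhibits 9 as an element of (252, 459), giving (9) ⊆ (252, 459). Containment (⊆): since 9 | 252 and 9 | 459 (252 = 9·28, 459 = 9·51), every Z-linear combination of 252 and 459 is divisible by 9, so (252, 459) ⊆ (9). Therefore (252, 459) = (9), d = 9.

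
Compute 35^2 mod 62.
47

Use repeated squaring. Binary(2) = 10. Walk through the bits of the exponent 2 left-to-right: at each bit after the leading one, square the running value, then multiply by 35 if the bit is 1 (always reducing mod 62):
  bit 1 = 1 (leading): start with 35.
  bit 2 = 0: square 35^2 = 1225 ≡ 47 (mod 62).
Final value: 35^2 ≡ 47 (mod 62).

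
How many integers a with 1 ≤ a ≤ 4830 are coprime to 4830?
1056

The number of a ∈ {1, ..., 4830} with gcd(a, 4830) = 1 is by definition Euler's totient φ(4830). φ is multiplicative, with φ(p^e) = p^e − p^(e−1). Factorise 4830 = 2 · 3 · 5 · 7 · 23. Then
  φ(4830) = (2 − 1) · (3 − 1) · (5 − 1) · (7 − 1) · (23 − 1) = 1 · 2 · 4 · 6 · 22 = 1056.
So there are 1056 such integers.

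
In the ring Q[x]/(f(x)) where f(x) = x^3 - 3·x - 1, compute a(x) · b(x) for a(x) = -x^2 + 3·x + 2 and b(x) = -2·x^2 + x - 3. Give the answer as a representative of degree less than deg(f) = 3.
First multiply in Q[x] without reducing: a · b = 2·x^4 - 7·x^3 + 2·x^2 - 7·x - 6. Now divide by f(x) = x^3 - 3·x - 1, eliminating the leading term at each step:
  leading term 2·x^4: subtract (2·x)·f(x) = 2·x^4 - 6·x^2 - 2·x, leaving -7·x^3 + 8·x^2 - 5·x - 6
  leading term -7·x^3: subtract (-7)·f(x) = -7·x^3 + 21·x + 7, leaving 8·x^2 - 26·x - 13
The degree is now < 3, so this is the remainder. Hence a · b ≡ 8·x^2 - 26·x - 13 in Q[x]/(f).

Final answer: a · b ≡ 8·x^2 - 26·x - 13 (mod f(x))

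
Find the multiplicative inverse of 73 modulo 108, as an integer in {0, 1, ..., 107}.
73^(−1) ≡ 37 (mod 108)

Apply the extended Euclidean algorithm to (108, 73), tracking rows (r, s, t) with s·108 + t·73 = r. Each division r_prev = q·r_cur + r_new produces the new row as (previous row) − q·(current row):
  row A: (108, 1, 0)   [1·108 + 0·73 = 108]
  row B: (73, 0, 1)   [0·108 + 1·73 = 73]
  108 = 1·73 + 35   → row C = row A − 1·row B = (35, 1, −1)   [check: 1·108 − 1·73 = 35]
  73 = 2·35 + 3   → row D = row B − 2·row C = (3, −2, 3)   [check: −2·108 + 3·73 = 3]
  35 = 11·3 + 2   → row E = row C − 11·row D = (2, 23, −34)   [check: 23·108 − 34·73 = 2]
  3 = 1·2 + 1   → row F = row D − 1·row E = (1, −25, 37)   [check: −25·108 + 37·73 = 1]
  2 = 2·1 + 0   → remainder 0, stop. gcd = 1 (last nonzero row F).
The gcd is 1, so 73 is invertible mod 108. The last nonzero row gives −25·108 + 37·73 = 1, so t = 37. So 73^(−1) ≡ 37 (mod 108). Verify: 73 · 37 = 2701 ≡ 1 (mod 108). ✓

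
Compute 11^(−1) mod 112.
11^(−1) ≡ 51 (mod 112)

Apply the extended Euclidean algorithm to (112, 11), tracking rows (r, s, t) with s·112 + t·11 = r. Each division r_prev = q·r_cur + r_new produces the new row as (previous row) − q·(current row):
  row A: (112, 1, 0)   [1·112 + 0·11 = 112]
  row B: (11, 0, 1)   [0·112 + 1·11 = 11]
  112 = 10·11 + 2   → row C = row A − 10·row B = (2, 1, −10)   [check: 1·112 − 10·11 = 2]
  11 = 5·2 + 1   → row D = row B − 5·row C = (1, −5, 51)   [check: −5·112 + 51·11 = 1]
  2 = 2·1 + 0   → remainder 0, stop. gcd = 1 (last nonzero row D).
The gcd is 1, so 11 is invertible mod 112. The last nonzero row gives −5·112 + 51·11 = 1, so t = 51. So 11^(−1) ≡ 51 (mod 112). Verify: 11 · 51 = 561 ≡ 1 (mod 112). ✓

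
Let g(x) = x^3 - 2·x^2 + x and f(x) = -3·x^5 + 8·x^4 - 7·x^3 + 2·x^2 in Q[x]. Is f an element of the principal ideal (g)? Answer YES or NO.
In Q[x] the ideal (g) consists of all multiples of g, so f ∈ (g) iff g | f, i.e. iff the remainder of f on division by g is 0. Divide f by g (g is monic, so eliminate the leading term of the running remainder at each step):
  leading term -3·x^5: subtract (-3·x^2)·g(x) = -3·x^5 + 6·x^4 - 3·x^3, leaving 2·x^4 - 4·x^3 + 2·x^2
  leading term 2·x^4: subtract (2·x)·g(x) = 2·x^4 - 4·x^3 + 2·x^2, leaving 0
The remainder is 0, so f(x) = g(x) · h(x) with h(x) = -3·x^2 + 2·x. Hence g | f, i.e. f ∈ (g).

Final answer: YES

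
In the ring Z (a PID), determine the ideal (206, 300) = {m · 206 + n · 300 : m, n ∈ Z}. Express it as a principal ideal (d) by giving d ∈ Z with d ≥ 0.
(206, 300) = (2); d = 2

In the PID Z, (a, b) is generated by gcd(a, b). Compute gcd(300, 206) with the extended Euclidean algorithm, tracking rows (r, s, t) with s·300 + t·206 = r:
  row A: (300, 1, 0)   [1·300 + 0·206 = 300]
  row B: (206, 0, 1)   [0·300 + 1·206 = 206]
  300 = 1·206 + 94   → row C = row A − 1·row B = (94, 1, −1)   [check: 1·300 − 1·206 = 94]
  206 = 2·94 + 18   → row D = row B − 2·row C = (18, −2, 3)   [check: −2·300 + 3·206 = 18]
  94 = 5·18 + 4   → row E = row C − 5·row D = (4, 11, −16)   [check: 11·300 − 16·206 = 4]
  18 = 4·4 + 2   → row F = row D − 4·row E = (2, −46, 67)   [check: −46·300 + 67·206 = 2]
  4 = 2·2 + 0   → remainder 0, stop. gcd = 2 (last nonzero row F).
So gcd(206, 300) = 2, with Bézout identity −46·300 + 67·206 = 2. Containment (⊇): the Bézout identity exhibits 2 as an element of (206, 300), giving (2) ⊆ (206, 300). Containment (⊆): since 2 | 206 and 2 | 300 (206 = 2·103, 300 = 2·150), every Z-linear combination of 206 and 300 is divisible by 2, so (206, 300) ⊆ (2). Therefore (206, 300) = (2), d = 2.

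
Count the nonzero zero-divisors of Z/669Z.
Z/669Z has 224 nonzero zero-divisors

In Z/669Z each nonzero element is either a unit (gcd with 669 is 1) or a zero-divisor (gcd > 1). The number of units is φ(669): factorise 669 = 3 · 223, so φ(669) = (3 − 1) · (223 − 1) = 2 · 222 = 444. The nonzero elements number 669 − 1 = 668. Hence the nonzero zero-divisors number 668 − 444 = 224.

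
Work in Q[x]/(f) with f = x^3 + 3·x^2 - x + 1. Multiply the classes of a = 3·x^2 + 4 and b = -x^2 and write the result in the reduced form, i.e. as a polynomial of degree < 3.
a · b ≡ -34·x^2 + 12·x - 9 (mod f(x))

First multiply in Q[x] without reducing: a · b = -3·x^4 - 4·x^2. Now divide by f(x) = x^3 + 3·x^2 - x + 1, eliminating the leading term at each step:
  leading term -3·x^4: subtract (-3·x)·f(x) = -3·x^4 - 9·x^3 + 3·x^2 - 3·x, leaving 9·x^3 - 7·x^2 + 3·x
  leading term 9·x^3: subtract (9)·f(x) = 9·x^3 + 27·x^2 - 9·x + 9, leaving -34·x^2 + 12·x - 9
The degree is now < 3, so this is the remainder. Hence a · b ≡ -34·x^2 + 12·x - 9 in Q[x]/(f).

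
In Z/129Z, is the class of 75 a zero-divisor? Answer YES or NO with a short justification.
YES

gcd(75, 129) = 3 > 1, so 75 is not a unit in Z/129Z. In Z/nZ every nonzero non-unit is a zero-divisor: explicitly, take b = 129/gcd = 43 ≠ 0 (mod 129); then 75·43 = 3225 = 25·129, i.e. 75·43 ≡ 0 (mod 129). So 75 is a zero-divisor.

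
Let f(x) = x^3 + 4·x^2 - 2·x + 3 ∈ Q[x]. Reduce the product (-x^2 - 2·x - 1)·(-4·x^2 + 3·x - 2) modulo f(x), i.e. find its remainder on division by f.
First multiply in Q[x] without reducing: a · b = 4·x^4 + 5·x^3 + x + 2. Now divide by f(x) = x^3 + 4·x^2 - 2·x + 3, eliminating the leading term at each step:
  leading term 4·x^4: subtract (4·x)·f(x) = 4·x^4 + 16·x^3 - 8·x^2 + 12·x, leaving -11·x^3 + 8·x^2 - 11·x + 2
  leading term -11·x^3: subtract (-11)·f(x) = -11·x^3 - 44·x^2 + 22·x - 33, leaving 52·x^2 - 33·x + 35
The degree is now < 3, so this is the remainder. Hence a · b ≡ 52·x^2 - 33·x + 35 in Q[x]/(f).

Final answer: a · b ≡ 52·x^2 - 33·x + 35 (mod f(x))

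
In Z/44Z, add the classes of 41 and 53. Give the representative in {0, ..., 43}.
6

Reduce the summands first: 53 ≡ 9 (mod 44), so 41 + 53 ≡ 41 + 9 (mod 44). 41 + 9 = 50; 50 = 1·44 + 6, so (41 + 53) mod 44 = 6.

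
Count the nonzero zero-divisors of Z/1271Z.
Z/1271Z has 70 nonzero zero-divisors

In Z/1271Z each nonzero element is either a unit (gcd with 1271 is 1) or a zero-divisor (gcd > 1). The number of units is φ(1271): factorise 1271 = 31 · 41, so φ(1271) = (31 − 1) · (41 − 1) = 30 · 40 = 1200. The nonzero elements number 1271 − 1 = 1270. Hence the nonzero zero-divisors number 1270 − 1200 = 70.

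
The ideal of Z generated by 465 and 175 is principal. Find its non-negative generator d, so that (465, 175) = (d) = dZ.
In the PID Z, (a, b) is generated by gcd(a, b). Compute gcd(465, 175) with the extended Euclidean algorithm, tracking rows (r, s, t) with s·465 + t·175 = r:
  row A: (465, 1, 0)   [1·465 + 0·175 = 465]
  row B: (175, 0, 1)   [0·465 + 1·175 = 175]
  465 = 2·175 + 115   → row C = row A − 2·row B = (115, 1, −2)   [check: 1·465 − 2·175 = 115]
  175 = 1·115 + 60   → row D = row B − 1·row C = (60, −1, 3)   [check: −1·465 + 3·175 = 60]
  115 = 1·60 + 55   → row E = row C − 1·row D = (55, 2, −5)   [check: 2·465 − 5·175 = 55]
  60 = 1·55 + 5   → row F = row D − 1·row E = (5, −3, 8)   [check: −3·465 + 8·175 = 5]
  55 = 11·5 + 0   → remainder 0, stop. gcd = 5 (last nonzero row F).
So gcd(465, 175) = 5, with Bézout identity −3·465 + 8·175 = 5. Containment (⊇): the Bézout identity exhibits 5 as an element of (465, 175), giving (5) ⊆ (465, 175). Containment (⊆): since 5 | 465 and 5 | 175 (465 = 5·93, 175 = 5·35), every Z-linear combination of 465 and 175 is divisible by 5, so (465, 175) ⊆ (5). Therefore (465, 175) = (5), d = 5.

Final answer: (465, 175) = (5); d = 5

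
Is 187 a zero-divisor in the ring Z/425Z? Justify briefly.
gcd(187, 425) = 17 > 1, so 187 is not a unit in Z/425Z. In Z/nZ every nonzero non-unit is a zero-divisor: explicitly, take b = 425/gcd = 25 ≠ 0 (mod 425); then 187·25 = 4675 = 11·425, i.e. 187·25 ≡ 0 (mod 425). So 187 is a zero-divisor.

Final answer: YES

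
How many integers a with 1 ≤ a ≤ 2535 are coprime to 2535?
1248

The number of a ∈ {1, ..., 2535} with gcd(a, 2535) = 1 is by definition Euler's totient φ(2535). φ is multiplicative, with φ(p^e) = p^e − p^(e−1). Factorise 2535 = 3 · 5 · 13^2. Then
  φ(2535) = (3 − 1) · (5 − 1) · (13^2 − 13^1) = 2 · 4 · 156 = 1248.
So there are 1248 such integers.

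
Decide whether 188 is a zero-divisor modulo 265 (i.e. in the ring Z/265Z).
gcd(188, 265) = 1, so 188 is a unit in Z/265Z (it has a multiplicative inverse). A unit cannot be a zero-divisor: if 188·b ≡ 0 then multiplying both sides by 188^(−1) gives b ≡ 0. So 188 is not a zero-divisor.

Final answer: NO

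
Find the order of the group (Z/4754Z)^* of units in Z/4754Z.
(Z/4754Z)^* consists of the classes a with gcd(a, 4754) = 1, so its order is φ(4754). φ is multiplicative, with φ(p^e) = p^e − p^(e−1). Factorise 4754 = 2 · 2377. Then
  φ(4754) = (2 − 1) · (2377 − 1) = 1 · 2376 = 2376.
Thus |(Z/4754Z)^*| = 2376.

Final answer: |(Z/4754Z)^*| = 2376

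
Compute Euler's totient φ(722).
φ is multiplicative, with φ(p^e) = p^e − p^(e−1). Factorise 722 = 2 · 19^2. Then
  φ(722) = (2 − 1) · (19^2 − 19^1) = 1 · 342 = 342.

Final answer: φ(722) = 342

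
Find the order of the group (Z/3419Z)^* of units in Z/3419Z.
(Z/3419Z)^* consists of the classes a with gcd(a, 3419) = 1, so its order is φ(3419). φ is multiplicative, with φ(p^e) = p^e − p^(e−1). Factorise 3419 = 13 · 263. Then
  φ(3419) = (13 − 1) · (263 − 1) = 12 · 262 = 3144.
Thus |(Z/3419Z)^*| = 3144.

Final answer: |(Z/3419Z)^*| = 3144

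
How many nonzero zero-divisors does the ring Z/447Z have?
Z/447Z has 150 nonzero zero-divisors

In Z/447Z each nonzero element is either a unit (gcd with 447 is 1) or a zero-divisor (gcd > 1). The number of units is φ(447): factorise 447 = 3 · 149, so φ(447) = (3 − 1) · (149 − 1) = 2 · 148 = 296. The nonzero elements number 447 − 1 = 446. Hence the nonzero zero-divisors number 446 − 296 = 150.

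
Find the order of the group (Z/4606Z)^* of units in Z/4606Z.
(Z/4606Z)^* consists of the classes a with gcd(a, 4606) = 1, so its order is φ(4606). φ is multiplicative, with φ(p^e) = p^e − p^(e−1). Factorise 4606 = 2 · 7^2 · 47. Then
  φ(4606) = (2 − 1) · (7^2 − 7^1) · (47 − 1) = 1 · 42 · 46 = 1932.
Thus |(Z/4606Z)^*| = 1932.

Final answer: |(Z/4606Z)^*| = 1932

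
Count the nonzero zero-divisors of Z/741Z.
In Z/741Z each nonzero element is either a unit (gcd with 741 is 1) or a zero-divisor (gcd > 1). The number of units is φ(741): factorise 741 = 3 · 13 · 19, so φ(741) = (3 − 1) · (13 − 1) · (19 − 1) = 2 · 12 · 18 = 432. The nonzero elements number 741 − 1 = 740. Hence the nonzero zero-divisors number 740 − 432 = 308.

Final answer: Z/741Z has 308 nonzero zero-divisors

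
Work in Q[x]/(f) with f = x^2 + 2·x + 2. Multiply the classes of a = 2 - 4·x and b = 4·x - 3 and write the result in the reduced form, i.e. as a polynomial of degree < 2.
First multiply in Q[x] without reducing: a · b = -16·x^2 + 20·x - 6. Now divide by f(x) = x^2 + 2·x + 2, eliminating the leading term at each step:
  leading term -16·x^2: subtract (-16)·f(x) = -16·x^2 - 32·x - 32, leaving 52·x + 26
The degree is now < 2, so this is the remainder. Hence a · b ≡ 52·x + 26 in Q[x]/(f).

Final answer: a · b ≡ 52·x + 26 (mod f(x))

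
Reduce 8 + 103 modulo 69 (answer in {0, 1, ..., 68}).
42

Reduce the summands first: 103 ≡ 34 (mod 69), so 8 + 103 ≡ 8 + 34 (mod 69). 8 + 34 = 42; 42 = 0·69 + 42, so (8 + 103) mod 69 = 42.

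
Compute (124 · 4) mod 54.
10

Reduce the factors first: 124 ≡ 16 (mod 54), so 124 · 4 ≡ 16 · 4 (mod 54). 16 · 4 = 64. Dividing by 54: 64 = 1·54 + 10. So (124 · 4) mod 54 = 10.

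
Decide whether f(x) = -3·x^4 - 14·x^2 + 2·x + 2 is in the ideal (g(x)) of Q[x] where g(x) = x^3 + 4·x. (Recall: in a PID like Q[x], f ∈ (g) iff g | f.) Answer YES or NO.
NO

In Q[x] the ideal (g) consists of all multiples of g, so f ∈ (g) iff g | f, i.e. iff the remainder of f on division by g is 0. Divide f by g (g is monic, so eliminate the leading term of the running remainder at each step):
  leading term -3·x^4: subtract (-3·x)·g(x) = -3·x^4 - 12·x^2, leaving -2·x^2 + 2·x + 2
The remainder r(x) = -2·x^2 + 2·x + 2 ≠ 0 (and deg r < deg g), so g ∤ f, i.e. f ∉ (g).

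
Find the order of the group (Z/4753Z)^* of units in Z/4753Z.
|(Z/4753Z)^*| = 4032

(Z/4753Z)^* consists of the classes a with gcd(a, 4753) = 1, so its order is φ(4753). φ is multiplicative, with φ(p^e) = p^e − p^(e−1). Factorise 4753 = 7^2 · 97. Then
  φ(4753) = (7^2 − 7^1) · (97 − 1) = 42 · 96 = 4032.
Thus |(Z/4753Z)^*| = 4032.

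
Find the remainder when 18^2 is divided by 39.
Use repeated squaring. Binary(2) = 10. Walk through the bits of the exponent 2 left-to-right: at each bit after the leading one, square the running value, then multiply by 18 if the bit is 1 (always reducing mod 39):
  bit 1 = 1 (leading): start with 18.
  bit 2 = 0: square 18^2 = 324 ≡ 12 (mod 39).
Final value: 18^2 ≡ 12 (mod 39).

Final answer: 12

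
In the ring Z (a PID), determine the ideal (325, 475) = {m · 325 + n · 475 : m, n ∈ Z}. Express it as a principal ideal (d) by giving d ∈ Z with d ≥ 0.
In the PID Z, (a, b) is generated by gcd(a, b). Compute gcd(475, 325) with the extended Euclidean algorithm, tracking rows (r, s, t) with s·475 + t·325 = r:
  row A: (475, 1, 0)   [1·475 + 0·325 = 475]
  row B: (325, 0, 1)   [0·475 + 1·325 = 325]
  475 = 1·325 + 150   → row C = row A − 1·row B = (150, 1, −1)   [check: 1·475 − 1·325 = 150]
  325 = 2·150 + 25   → row D = row B − 2·row C = (25, −2, 3)   [check: −2·475 + 3·325 = 25]
  150 = 6·25 + 0   → remainder 0, stop. gcd = 25 (last nonzero row D).
So gcd(325, 475) = 25, with Bézout identity −2·475 + 3·325 = 25. Containment (⊇): the Bézout identity exhibits 25 as an element of (325, 475), giving (25) ⊆ (325, 475). Containment (⊆): since 25 | 325 and 25 | 475 (325 = 25·13, 475 = 25·19), every Z-linear combination of 325 and 475 is divisible by 25, so (325, 475) ⊆ (25). Therefore (325, 475) = (25), d = 25.

Final answer: (325, 475) = (25); d = 25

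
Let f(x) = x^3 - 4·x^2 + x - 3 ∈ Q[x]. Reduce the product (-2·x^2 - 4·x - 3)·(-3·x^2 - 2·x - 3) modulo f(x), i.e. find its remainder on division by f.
First multiply in Q[x] without reducing: a · b = 6·x^4 + 16·x^3 + 23·x^2 + 18·x + 9. Now divide by f(x) = x^3 - 4·x^2 + x - 3, eliminating the leading term at each step:
  leading term 6·x^4: subtract (6·x)·f(x) = 6·x^4 - 24·x^3 + 6·x^2 - 18·x, leaving 40·x^3 + 17·x^2 + 36·x + 9
  leading term 40·x^3: subtract (40)·f(x) = 40·x^3 - 160·x^2 + 40·x - 120, leaving 177·x^2 - 4·x + 129
The degree is now < 3, so this is the remainder. Hence a · b ≡ 177·x^2 - 4·x + 129 in Q[x]/(f).

Final answer: a · b ≡ 177·x^2 - 4·x + 129 (mod f(x))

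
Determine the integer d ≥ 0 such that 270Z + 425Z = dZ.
In the PID Z, (a, b) is generated by gcd(a, b). Compute gcd(425, 270) with the extended Euclidean algorithm, tracking rows (r, s, t) with s·425 + t·270 = r:
  row A: (425, 1, 0)   [1·425 + 0·270 = 425]
  row B: (270, 0, 1)   [0·425 + 1·270 = 270]
  425 = 1·270 + 155   → row C = row A − 1·row B = (155, 1, −1)   [check: 1·425 − 1·270 = 155]
  270 = 1·155 + 115   → row D = row B − 1·row C = (115, −1, 2)   [check: −1·425 + 2·270 = 115]
  155 = 1·115 + 40   → row E = row C − 1·row D = (40, 2, −3)   [check: 2·425 − 3·270 = 40]
  115 = 2·40 + 35   → row F = row D − 2·row E = (35, −5, 8)   [check: −5·425 + 8·270 = 35]
  40 = 1·35 + 5   → row G = row E − 1·row F = (5, 7, −11)   [check: 7·425 − 11·270 = 5]
  35 = 7·5 + 0   → remainder 0, stop. gcd = 5 (last nonzero row G).
So gcd(270, 425) = 5, with Bézout identity 7·425 − 11·270 = 5. Containment (⊇): the Bézout identity exhibits 5 as an element of (270, 425), giving (5) ⊆ (270, 425). Containment (⊆): since 5 | 270 and 5 | 425 (270 = 5·54, 425 = 5·85), every Z-linear combination of 270 and 425 is divisible by 5, so (270, 425) ⊆ (5). Therefore (270, 425) = (5), d = 5.

Final answer: (270, 425) = (5); d = 5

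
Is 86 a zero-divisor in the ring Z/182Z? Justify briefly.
gcd(86, 182) = 2 > 1, so 86 is not a unit in Z/182Z. In Z/nZ every nonzero non-unit is a zero-divisor: explicitly, take b = 182/gcd = 91 ≠ 0 (mod 182); then 86·91 = 7826 = 43·182, i.e. 86·91 ≡ 0 (mod 182). So 86 is a zero-divisor.

Final answer: YES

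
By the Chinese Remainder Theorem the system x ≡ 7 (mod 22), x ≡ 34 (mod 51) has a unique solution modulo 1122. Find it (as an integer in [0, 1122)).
x ≡ 799 (mod 1122); the representative in [0, 1122) is 799

The moduli 22, 51 are pairwise coprime, so by the CRT there is a unique solution mod 22·51 = 1122.
Solve by successive substitution. Start with x ≡ 7 (mod 22).
  Combine with x ≡ 34 (mod 51): write x = 7 + 22·t and require 7 + 22·t ≡ 34 (mod 51), i.e. 22·t ≡ 34 − 7 ≡ 27 (mod 51). Since 22^(−1) ≡ 7 (mod 51), t ≡ 7·27 ≡ 36 (mod 51). So x ≡ 7 + 22·36 = 799 (mod 1122).
Unique solution in [0, 1122): x = 799.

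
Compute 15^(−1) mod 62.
Apply the extended Euclidean algorithm to (62, 15), tracking rows (r, s, t) with s·62 + t·15 = r. Each division r_prev = q·r_cur + r_new produces the new row as (previous row) − q·(current row):
  row A: (62, 1, 0)   [1·62 + 0·15 = 62]
  row B: (15, 0, 1)   [0·62 + 1·15 = 15]
  62 = 4·15 + 2   → row C = row A − 4·row B = (2, 1, −4)   [check: 1·62 − 4·15 = 2]
  15 = 7·2 + 1   → row D = row B − 7·row C = (1, −7, 29)   [check: −7·62 + 29·15 = 1]
  2 = 2·1 + 0   → remainder 0, stop. gcd = 1 (last nonzero row D).
The gcd is 1, so 15 is invertible mod 62. The last nonzero row gives −7·62 + 29·15 = 1, so t = 29. So 15^(−1) ≡ 29 (mod 62). Verify: 15 · 29 = 435 ≡ 1 (mod 62). ✓

Final answer: 15^(−1) ≡ 29 (mod 62)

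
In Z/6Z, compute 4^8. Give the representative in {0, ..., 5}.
4

Use repeated squaring. Binary(8) = 1000. Walk through the bits of the exponent 8 left-to-right: at each bit after the leading one, square the running value, then multiply by 4 if the bit is 1 (always reducing mod 6):
  bit 1 = 1 (leading): start with 4.
  bit 2 = 0: square 4^2 = 16 ≡ 4 (mod 6).
  bit 3 = 0: square 4^2 = 16 ≡ 4 (mod 6).
  bit 4 = 0: square 4^2 = 16 ≡ 4 (mod 6).
Final value: 4^8 ≡ 4 (mod 6).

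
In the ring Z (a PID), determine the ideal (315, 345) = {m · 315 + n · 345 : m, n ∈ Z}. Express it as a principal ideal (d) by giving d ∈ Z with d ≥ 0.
In the PID Z, (a, b) is generated by gcd(a, b). Compute gcd(345, 315) with the extended Euclidean algorithm, tracking rows (r, s, t) with s·345 + t·315 = r:
  row A: (345, 1, 0)   [1·345 + 0·315 = 345]
  row B: (315, 0, 1)   [0·345 + 1·315 = 315]
  345 = 1·315 + 30   → row C = row A − 1·row B = (30, 1, −1)   [check: 1·345 − 1·315 = 30]
  315 = 10·30 + 15   → row D = row B − 10·row C = (15, −10, 11)   [check: −10·345 + 11·315 = 15]
  30 = 2·15 + 0   → remainder 0, stop. gcd = 15 (last nonzero row D).
So gcd(315, 345) = 15, with Bézout identity −10·345 + 11·315 = 15. Containment (⊇): the Bézout identity exhibits 15 as an element of (315, 345), giving (15) ⊆ (315, 345). Containment (⊆): since 15 | 315 and 15 | 345 (315 = 15·21, 345 = 15·23), every Z-linear combination of 315 and 345 is divisible by 15, so (315, 345) ⊆ (15). Therefore (315, 345) = (15), d = 15.

Final answer: (315, 345) = (15); d = 15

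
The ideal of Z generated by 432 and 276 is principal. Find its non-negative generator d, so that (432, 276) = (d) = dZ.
In the PID Z, (a, b) is generated by gcd(a, b). Compute gcd(432, 276) with the extended Euclidean algorithm, tracking rows (r, s, t) with s·432 + t·276 = r:
  row A: (432, 1, 0)   [1·432 + 0·276 = 432]
  row B: (276, 0, 1)   [0·432 + 1·276 = 276]
  432 = 1·276 + 156   → row C = row A − 1·row B = (156, 1, −1)   [check: 1·432 − 1·276 = 156]
  276 = 1·156 + 120   → row D = row B − 1·row C = (120, −1, 2)   [check: −1·432 + 2·276 = 120]
  156 = 1·120 + 36   → row E = row C − 1·row D = (36, 2, −3)   [check: 2·432 − 3·276 = 36]
  120 = 3·36 + 12   → row F = row D − 3·row E = (12, −7, 11)   [check: −7·432 + 11·276 = 12]
  36 = 3·12 + 0   → remainder 0, stop. gcd = 12 (last nonzero row F).
So gcd(432, 276) = 12, with Bézout identity −7·432 + 11·276 = 12. Containment (⊇): the Bézout identity exhibits 12 as an element of (432, 276), giving (12) ⊆ (432, 276). Containment (⊆): since 12 | 432 and 12 | 276 (432 = 12·36, 276 = 12·23), every Z-linear combination of 432 and 276 is divisible by 12, so (432, 276) ⊆ (12). Therefore (432, 276) = (12), d = 12.

Final answer: (432, 276) = (12); d = 12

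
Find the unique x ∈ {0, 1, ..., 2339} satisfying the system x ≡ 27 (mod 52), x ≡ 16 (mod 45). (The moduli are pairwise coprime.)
The moduli 52, 45 are pairwise coprime, so by the CRT there is a unique solution mod 52·45 = 2340.
Solve by successive substitution. Start with x ≡ 27 (mod 52).
  Combine with x ≡ 16 (mod 45): write x = 27 + 52·t and require 27 + 52·t ≡ 16 (mod 45), i.e. 52·t ≡ 16 − 27 ≡ 34 (mod 45). Since 52^(−1) ≡ 13 (mod 45) (52 ≡ 7 (mod 45)), t ≡ 13·34 ≡ 37 (mod 45). So x ≡ 27 + 52·37 = 1951 (mod 2340).
Unique solution in [0, 2340): x = 1951.

Final answer: x ≡ 1951 (mod 2340); the representative in [0, 2340) is 1951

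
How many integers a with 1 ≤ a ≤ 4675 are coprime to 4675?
3200

The number of a ∈ {1, ..., 4675} with gcd(a, 4675) = 1 is by definition Euler's totient φ(4675). φ is multiplicative, with φ(p^e) = p^e − p^(e−1). Factorise 4675 = 5^2 · 11 · 17. Then
  φ(4675) = (5^2 − 5^1) · (11 − 1) · (17 − 1) = 20 · 10 · 16 = 3200.
So there are 3200 such integers.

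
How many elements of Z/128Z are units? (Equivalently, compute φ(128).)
Z/128Z has φ(128) = 64 units

An element a ∈ Z/128Z is a unit iff gcd(a, 128) = 1, so the number of units is φ(128). φ is multiplicative, with φ(p^e) = p^e − p^(e−1). Factorise 128 = 2^7. Then
  φ(128) = (2^7 − 2^6) = 64 = 64.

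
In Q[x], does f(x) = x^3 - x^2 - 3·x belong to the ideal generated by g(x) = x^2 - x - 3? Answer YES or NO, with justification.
In Q[x] the ideal (g) consists of all multiples of g, so f ∈ (g) iff g | f, i.e. iff the remainder of f on division by g is 0. Divide f by g (g is monic, so eliminate the leading term of the running remainder at each step):
  leading term x^3: subtract (x)·g(x) = x^3 - x^2 - 3·x, leaving 0
The remainder is 0, so f(x) = g(x) · h(x) with h(x) = x. Hence g | f, i.e. f ∈ (g).

Final answer: YES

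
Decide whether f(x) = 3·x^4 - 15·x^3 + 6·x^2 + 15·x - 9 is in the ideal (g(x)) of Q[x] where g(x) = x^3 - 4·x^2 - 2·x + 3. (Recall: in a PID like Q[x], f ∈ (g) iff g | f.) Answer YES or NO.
YES

In Q[x] the ideal (g) consists of all multiples of g, so f ∈ (g) iff g | f, i.e. iff the remainder of f on division by g is 0. Divide f by g (g is monic, so eliminate the leading term of the running remainder at each step):
  leading term 3·x^4: subtract (3·x)·g(x) = 3·x^4 - 12·x^3 - 6·x^2 + 9·x, leaving -3·x^3 + 12·x^2 + 6·x - 9
  leading term -3·x^3: subtract (-3)·g(x) = -3·x^3 + 12·x^2 + 6·x - 9, leaving 0
The remainder is 0, so f(x) = g(x) · h(x) with h(x) = 3·x - 3. Hence g | f, i.e. f ∈ (g).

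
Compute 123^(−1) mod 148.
123^(−1) ≡ 71 (mod 148)

Apply the extended Euclidean algorithm to (148, 123), tracking rows (r, s, t) with s·148 + t·123 = r. Each division r_prev = q·r_cur + r_new produces the new row as (previous row) − q·(current row):
  row A: (148, 1, 0)   [1·148 + 0·123 = 148]
  row B: (123, 0, 1)   [0·148 + 1·123 = 123]
  148 = 1·123 + 25   → row C = row A − 1·row B = (25, 1, −1)   [check: 1·148 − 1·123 = 25]
  123 = 4·25 + 23   → row D = row B − 4·row C = (23, −4, 5)   [check: −4·148 + 5·123 = 23]
  25 = 1·23 + 2   → row E = row C − 1·row D = (2, 5, −6)   [check: 5·148 − 6·123 = 2]
  23 = 11·2 + 1   → row F = row D − 11·row E = (1, −59, 71)   [check: −59·148 + 71·123 = 1]
  2 = 2·1 + 0   → remainder 0, stop. gcd = 1 (last nonzero row F).
The gcd is 1, so 123 is invertible mod 148. The last nonzero row gives −59·148 + 71·123 = 1, so t = 71. So 123^(−1) ≡ 71 (mod 148). Verify: 123 · 71 = 8733 ≡ 1 (mod 148). ✓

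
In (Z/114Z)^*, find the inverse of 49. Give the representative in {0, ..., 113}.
Apply the extended Euclidean algorithm to (114, 49), tracking rows (r, s, t) with s·114 + t·49 = r. Each division r_prev = q·r_cur + r_new produces the new row as (previous row) − q·(current row):
  row A: (114, 1, 0)   [1·114 + 0·49 = 114]
  row B: (49, 0, 1)   [0·114 + 1·49 = 49]
  114 = 2·49 + 16   → row C = row A − 2·row B = (16, 1, −2)   [check: 1·114 − 2·49 = 16]
  49 = 3·16 + 1   → row D = row B − 3·row C = (1, −3, 7)   [check: −3·114 + 7·49 = 1]
  16 = 16·1 + 0   → remainder 0, stop. gcd = 1 (last nonzero row D).
The gcd is 1, so 49 is invertible mod 114. The last nonzero row gives −3·114 + 7·49 = 1, so t = 7. So 49^(−1) ≡ 7 (mod 114). Verify: 49 · 7 = 343 ≡ 1 (mod 114). ✓

Final answer: 49^(−1) ≡ 7 (mod 114)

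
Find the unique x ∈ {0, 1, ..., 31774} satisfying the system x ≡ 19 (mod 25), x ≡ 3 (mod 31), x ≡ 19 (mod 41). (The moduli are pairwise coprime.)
The moduli 25, 31, 41 are pairwise coprime, so by the CRT there is a unique solution mod 25·31·41 = 31775.
Solve by successive substitution. Start with x ≡ 19 (mod 25).
  Combine with x ≡ 3 (mod 31): write x = 19 + 25·t and require 19 + 25·t ≡ 3 (mod 31), i.e. 25·t ≡ 3 − 19 ≡ 15 (mod 31). Since 25^(−1) ≡ 5 (mod 31), t ≡ 5·15 ≡ 13 (mod 31). So x ≡ 19 + 25·13 = 344 (mod 775).
  Combine with x ≡ 19 (mod 41): write x = 344 + 775·t and require 344 + 775·t ≡ 19 (mod 41), i.e. 775·t ≡ 19 − 344 ≡ 3 (mod 41). Since 775^(−1) ≡ 10 (mod 41) (775 ≡ 37 (mod 41)), t ≡ 10·3 ≡ 30 (mod 41). So x ≡ 344 + 775·30 = 23594 (mod 31775).
Unique solution in [0, 31775): x = 23594.

Final answer: x ≡ 23594 (mod 31775); the representative in [0, 31775) is 23594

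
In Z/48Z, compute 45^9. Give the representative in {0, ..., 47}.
Use repeated squaring. Binary(9) = 1001. Walk through the bits of the exponent 9 left-to-right: at each bit after the leading one, square the running value, then multiply by 45 if the bit is 1 (always reducing mod 48):
  bit 1 = 1 (leading): start with 45.
  bit 2 = 0: square 45^2 = 2025 ≡ 9 (mod 48).
  bit 3 = 0: square 9^2 = 81 ≡ 33 (mod 48).
  bit 4 = 1: square 33^2 = 1089 ≡ 33; bit is 1, so multiply 33·45 = 1485 ≡ 45 (mod 48).
Final value: 45^9 ≡ 45 (mod 48).

Final answer: 45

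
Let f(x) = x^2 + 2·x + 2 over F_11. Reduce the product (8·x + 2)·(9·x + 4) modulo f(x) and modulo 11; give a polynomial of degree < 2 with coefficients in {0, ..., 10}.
Multiply as integer polynomials: a · b = 72·x^2 + 50·x + 8. Reducing coefficients mod 11: a · b ≡ 6·x^2 + 6·x + 8. Now divide by f(x) = x^2 + 2·x + 2 in F_11[x], eliminating the leading term at each step:
  leading term 6·x^2: subtract (6)·f(x) = 6·x^2 + x + 1, leaving 5·x + 7 (coefficients mod 11)
The degree is now < 2, so this is the remainder. Hence a · b ≡ 5·x + 7 in F_11[x]/(f).

Final answer: a · b ≡ 5·x + 7 (mod f(x))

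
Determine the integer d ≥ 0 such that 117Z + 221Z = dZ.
(117, 221) = (13); d = 13

In the PID Z, (a, b) is generated by gcd(a, b). Compute gcd(221, 117) with the extended Euclidean algorithm, tracking rows (r, s, t) with s·221 + t·117 = r:
  row A: (221, 1, 0)   [1·221 + 0·117 = 221]
  row B: (117, 0, 1)   [0·221 + 1·117 = 117]
  221 = 1·117 + 104   → row C = row A − 1·row B = (104, 1, −1)   [check: 1·221 − 1·117 = 104]
  117 = 1·104 + 13   → row D = row B − 1·row C = (13, −1, 2)   [check: −1·221 + 2·117 = 13]
  104 = 8·13 + 0   → remainder 0, stop. gcd = 13 (last nonzero row D).
So gcd(117, 221) = 13, with Bézout identity −1·221 + 2·117 = 13. Containment (⊇): the Bézout identity exhibits 13 as an element of (117, 221), giving (13) ⊆ (117, 221). Containment (⊆): since 13 | 117 and 13 | 221 (117 = 13·9, 221 = 13·17), every Z-linear combination of 117 and 221 is divisible by 13, so (117, 221) ⊆ (13). Therefore (117, 221) = (13), d = 13.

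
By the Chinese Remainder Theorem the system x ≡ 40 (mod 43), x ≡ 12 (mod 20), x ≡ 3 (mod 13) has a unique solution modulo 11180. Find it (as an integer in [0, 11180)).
The moduli 43, 20, 13 are pairwise coprime, so by the CRT there is a unique solution mod 43·20·13 = 11180.
Solve by successive substitution. Start with x ≡ 40 (mod 43).
  Combine with x ≡ 12 (mod 20): write x = 40 + 43·t and require 40 + 43·t ≡ 12 (mod 20), i.e. 43·t ≡ 12 − 40 ≡ 12 (mod 20). Since 43^(−1) ≡ 7 (mod 20) (43 ≡ 3 (mod 20)), t ≡ 7·12 ≡ 4 (mod 20). So x ≡ 40 + 43·4 = 212 (mod 860).
  Combine with x ≡ 3 (mod 13): write x = 212 + 860·t and require 212 + 860·t ≡ 3 (mod 13), i.e. 860·t ≡ 3 − 212 ≡ 12 (mod 13). Since 860^(−1) ≡ 7 (mod 13) (860 ≡ 2 (mod 13)), t ≡ 7·12 ≡ 6 (mod 13). So x ≡ 212 + 860·6 = 5372 (mod 11180).
Unique solution in [0, 11180): x = 5372.

Final answer: x ≡ 5372 (mod 11180); the representative in [0, 11180) is 5372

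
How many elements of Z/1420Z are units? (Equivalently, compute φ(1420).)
Z/1420Z has φ(1420) = 560 units

An element a ∈ Z/1420Z is a unit iff gcd(a, 1420) = 1, so the number of units is φ(1420). φ is multiplicative, with φ(p^e) = p^e − p^(e−1). Factorise 1420 = 2^2 · 5 · 71. Then
  φ(1420) = (2^2 − 2^1) · (5 − 1) · (71 − 1) = 2 · 4 · 70 = 560.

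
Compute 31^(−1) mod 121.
Apply the extended Euclidean algorithm to (121, 31), tracking rows (r, s, t) with s·121 + t·31 = r. Each division r_prev = q·r_cur + r_new produces the new row as (previous row) − q·(current row):
  row A: (121, 1, 0)   [1·121 + 0·31 = 121]
  row B: (31, 0, 1)   [0·121 + 1·31 = 31]
  121 = 3·31 + 28   → row C = row A − 3·row B = (28, 1, −3)   [check: 1·121 − 3·31 = 28]
  31 = 1·28 + 3   → row D = row B − 1·row C = (3, −1, 4)   [check: −1·121 + 4·31 = 3]
  28 = 9·3 + 1   → row E = row C − 9·row D = (1, 10, −39)   [check: 10·121 − 39·31 = 1]
  3 = 3·1 + 0   → remainder 0, stop. gcd = 1 (last nonzero row E).
The gcd is 1, so 31 is invertible mod 121. The last nonzero row gives 10·121 − 39·31 = 1, so t = −39. So 31^(−1) ≡ −39 ≡ 82 (mod 121). Verify: 31 · 82 = 2542 ≡ 1 (mod 121). ✓

Final answer: 31^(−1) ≡ 82 (mod 121)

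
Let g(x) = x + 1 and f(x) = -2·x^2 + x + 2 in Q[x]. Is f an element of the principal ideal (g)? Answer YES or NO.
In Q[x] the ideal (g) consists of all multiples of g, so f ∈ (g) iff g | f, i.e. iff the remainder of f on division by g is 0. Divide f by g (g is monic, so eliminate the leading term of the running remainder at each step):
  leading term -2·x^2: subtract (-2·x)·g(x) = -2·x^2 - 2·x, leaving 3·x + 2
  leading term 3·x: subtract (3)·g(x) = 3·x + 3, leaving -1
The remainder r(x) = -1 ≠ 0 (and deg r < deg g), so g ∤ f, i.e. f ∉ (g).

Final answer: NO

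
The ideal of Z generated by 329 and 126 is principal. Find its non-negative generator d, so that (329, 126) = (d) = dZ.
In the PID Z, (a, b) is generated by gcd(a, b). Compute gcd(329, 126) with the extended Euclidean algorithm, tracking rows (r, s, t) with s·329 + t·126 = r:
  row A: (329, 1, 0)   [1·329 + 0·126 = 329]
  row B: (126, 0, 1)   [0·329 + 1·126 = 126]
  329 = 2·126 + 77   → row C = row A − 2·row B = (77, 1, −2)   [check: 1·329 − 2·126 = 77]
  126 = 1·77 + 49   → row D = row B − 1·row C = (49, −1, 3)   [check: −1·329 + 3·126 = 49]
  77 = 1·49 + 28   → row E = row C − 1·row D = (28, 2, −5)   [check: 2·329 − 5·126 = 28]
  49 = 1·28 + 21   → row F = row D − 1·row E = (21, −3, 8)   [check: −3·329 + 8·126 = 21]
  28 = 1·21 + 7   → row G = row E − 1·row F = (7, 5, −13)   [check: 5·329 − 13·126 = 7]
  21 = 3·7 + 0   → remainder 0, stop. gcd = 7 (last nonzero row G).
So gcd(329, 126) = 7, with Bézout identity 5·329 − 13·126 = 7. Containment (⊇): the Bézout identity exhibits 7 as an element of (329, 126), giving (7) ⊆ (329, 126). Containment (⊆): since 7 | 329 and 7 | 126 (329 = 7·47, 126 = 7·18), every Z-linear combination of 329 and 126 is divisible by 7, so (329, 126) ⊆ (7). Therefore (329, 126) = (7), d = 7.

Final answer: (329, 126) = (7); d = 7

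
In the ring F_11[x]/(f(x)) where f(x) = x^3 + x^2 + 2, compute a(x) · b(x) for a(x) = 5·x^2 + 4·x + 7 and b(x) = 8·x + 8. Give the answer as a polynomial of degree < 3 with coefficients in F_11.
Multiply as integer polynomials: a · b = 40·x^3 + 72·x^2 + 88·x + 56. Reducing coefficients mod 11: a · b ≡ 7·x^3 + 6·x^2 + 1. Now divide by f(x) = x^3 + x^2 + 2 in F_11[x], eliminating the leading term at each step:
  leading term 7·x^3: subtract (7)·f(x) = 7·x^3 + 7·x^2 + 3, leaving 10·x^2 + 9 (coefficients mod 11)
The degree is now < 3, so this is the remainder. Hence a · b ≡ 10·x^2 + 9 in F_11[x]/(f).

Final answer: a · b ≡ 10·x^2 + 9 (mod f(x))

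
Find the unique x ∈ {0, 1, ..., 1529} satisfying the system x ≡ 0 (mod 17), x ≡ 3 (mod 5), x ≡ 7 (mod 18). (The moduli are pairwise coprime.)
The moduli 17, 5, 18 are pairwise coprime, so by the CRT there is a unique solution mod 17·5·18 = 1530.
Solve by successive substitution. Start with x ≡ 0 (mod 17).
  Combine with x ≡ 3 (mod 5): write x = 17·t and require 17·t ≡ 3 (mod 5). Since 17^(−1) ≡ 3 (mod 5) (17 ≡ 2 (mod 5)), t ≡ 3·3 ≡ 4 (mod 5). So x ≡ 17·4 = 68 (mod 85).
  Combine with x ≡ 7 (mod 18): write x = 68 + 85·t and require 68 + 85·t ≡ 7 (mod 18), i.e. 85·t ≡ 7 − 68 ≡ 11 (mod 18). Since 85^(−1) ≡ 7 (mod 18) (85 ≡ 13 (mod 18)), t ≡ 7·11 ≡ 5 (mod 18). So x ≡ 68 + 85·5 = 493 (mod 1530).
Unique solution in [0, 1530): x = 493.

Final answer: x ≡ 493 (mod 1530); the representative in [0, 1530) is 493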